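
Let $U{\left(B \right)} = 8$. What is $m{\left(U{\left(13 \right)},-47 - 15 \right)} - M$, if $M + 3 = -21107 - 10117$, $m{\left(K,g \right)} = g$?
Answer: $31165$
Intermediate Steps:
$M = -31227$ ($M = -3 - 31224 = -31227$)
$m{\left(U{\left(13 \right)},-47 - 15 \right)} - M = \left(-47 - 15\right) - -31227 = \left(-47 - 15\right) + 31227 = -62 + 31227 = 31165$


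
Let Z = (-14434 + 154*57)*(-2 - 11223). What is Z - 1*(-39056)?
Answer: 63527656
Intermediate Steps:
Z = 63488600 (Z = (-14434 + 8778)*(-11225) = -5656*(-11225) = 63488600)
Z - 1*(-39056) = 63488600 - 1*(-39056) = 63488600 + 39056 = 63527656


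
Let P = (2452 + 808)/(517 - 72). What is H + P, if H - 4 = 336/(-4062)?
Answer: 677432/60253 ≈ 11.243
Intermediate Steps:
P = 652/89 (P = 3260/445 = 3260*(1/445) = 652/89 ≈ 7.3258)
H = 2652/677 (H = 4 + 336/(-4062) = 4 + 336*(-1/4062) = 4 - 56/677 = 2652/677 ≈ 3.9173)
H + P = 2652/677 + 652/89 = 677432/60253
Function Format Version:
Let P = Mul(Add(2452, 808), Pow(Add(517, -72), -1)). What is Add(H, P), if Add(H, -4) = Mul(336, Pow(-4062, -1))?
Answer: Rational(677432, 60253) ≈ 11.243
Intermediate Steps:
P = Rational(652, 89) (P = Mul(3260, Pow(445, -1)) = Mul(3260, Rational(1, 445)) = Rational(652, 89) ≈ 7.3258)
H = Rational(2652, 677) (H = Add(4, Mul(336, Pow(-4062, -1))) = Add(4, Mul(336, Rational(-1, 4062))) = Add(4, Rational(-56, 677)) = Rational(2652, 677) ≈ 3.9173)
Add(H, P) = Add(Rational(2652, 677), Rational(652, 89)) = Rational(677432, 60253)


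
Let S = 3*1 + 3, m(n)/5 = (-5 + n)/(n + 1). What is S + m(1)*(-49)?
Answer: 496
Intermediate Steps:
m(n) = 5*(-5 + n)/(1 + n) (m(n) = 5*((-5 + n)/(n + 1)) = 5*((-5 + n)/(1 + n)) = 5*(-5 + n)/(1 + n))
S = 6 (S = 3 + 3 = 6)
S + m(1)*(-49) = 6 + (5*(-5 + 1)/(1 + 1))*(-49) = 6 + (5*(-4)/2)*(-49) = 6 + (5*(½)*(-4))*(-49) = 6 - 10*(-49) = 6 + 490 = 496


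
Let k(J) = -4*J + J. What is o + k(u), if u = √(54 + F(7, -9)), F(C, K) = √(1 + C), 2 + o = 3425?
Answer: 3423 - 3*√(54 + 2*√2) ≈ 3400.4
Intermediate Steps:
o = 3423 (o = -2 + 3425 = 3423)
u = √(54 + 2*√2) (u = √(54 + √(1 + 7)) = √(54 + √8) = √(54 + 2*√2) ≈ 7.5385)
k(J) = -3*J
o + k(u) = 3423 - 3*√(54 + 2*√2)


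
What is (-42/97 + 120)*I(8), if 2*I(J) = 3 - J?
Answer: -28995/97 ≈ -298.92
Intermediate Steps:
I(J) = 3/2 - J/2 (I(J) = (3 - J)/2 = 3/2 - J/2)
(-42/97 + 120)*I(8) = (-42/97 + 120)*(3/2 - ½*8) = (-42*1/97 + 120)*(3/2 - 4) = (-42/97 + 120)*(-5/2) = (11598/97)*(-5/2) = -28995/97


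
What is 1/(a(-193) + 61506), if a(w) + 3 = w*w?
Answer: 1/98752 ≈ 1.0126e-5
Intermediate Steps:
a(w) = -3 + w² (a(w) = -3 + w*w = -3 + w²)
1/(a(-193) + 61506) = 1/((-3 + (-193)²) + 61506) = 1/((-3 + 37249) + 61506) = 1/(37246 + 61506) = 1/98752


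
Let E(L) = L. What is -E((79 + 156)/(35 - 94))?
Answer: 235/59 ≈ 3.9831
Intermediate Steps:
-E((79 + 156)/(35 - 94)) = -(79 + 156)/(35 - 94) = -235/(-59) = -235*(-1)/59 = -1*(-235/59) = 235/59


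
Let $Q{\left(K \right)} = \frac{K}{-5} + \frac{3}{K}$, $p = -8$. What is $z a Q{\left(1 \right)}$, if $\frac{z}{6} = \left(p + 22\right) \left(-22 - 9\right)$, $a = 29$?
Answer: $- \frac{1057224}{5} \approx -2.1144 \cdot 10^{5}$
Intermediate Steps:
$z = -2604$ ($z = 6 \left(-8 + 22\right) \left(-22 - 9\right) = 6 \cdot 14 \left(-31\right) = 6 \left(-434\right) = -2604$)
$Q{\left(K \right)} = \frac{3}{K} - \frac{K}{5}$ ($Q{\left(K \right)} = K \left(- \frac{1}{5}\right) + \frac{3}{K} = - \frac{K}{5} + \frac{3}{K} = \frac{3}{K} - \frac{K}{5}$)
$z a Q{\left(1 \right)} = \left(-2604\right) 29 \left(\frac{3}{1} - \frac{1}{5}\right) = - 75516 \left(3 \cdot 1 - \frac{1}{5}\right) = - 75516 \left(3 - \frac{1}{5}\right) = \left(-75516\right) \frac{14}{5} = - \frac{1057224}{5}$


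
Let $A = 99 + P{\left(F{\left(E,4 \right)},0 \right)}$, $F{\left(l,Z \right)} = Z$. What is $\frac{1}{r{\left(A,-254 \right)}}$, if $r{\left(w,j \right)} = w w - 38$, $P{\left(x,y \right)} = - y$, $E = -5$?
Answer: $\frac{1}{9763} \approx 0.00010243$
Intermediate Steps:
$A = 99$ ($A = 99 - 0 = 99 + 0 = 99$)
$r{\left(w,j \right)} = -38 + w^{2}$ ($r{\left(w,j \right)} = w^{2} - 38 = -38 + w^{2}$)
$\frac{1}{r{\left(A,-254 \right)}} = \frac{1}{-38 + 99^{2}} = \frac{1}{-38 + 9801} = \frac{1}{9763}$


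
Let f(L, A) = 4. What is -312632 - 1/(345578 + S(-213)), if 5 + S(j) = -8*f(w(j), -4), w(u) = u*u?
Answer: -108027173913/345541 ≈ -3.1263e+5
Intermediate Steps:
w(u) = u**2
S(j) = -37 (S(j) = -5 - 8*4 = -5 - 32 = -37)
-312632 - 1/(345578 + S(-213)) = -312632 - 1/(345578 - 37) = -312632 - 1/345541 = -108027173913/345541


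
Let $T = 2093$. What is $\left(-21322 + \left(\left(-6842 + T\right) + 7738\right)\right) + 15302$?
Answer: $-3031$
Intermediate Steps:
$\left(-21322 + \left(\left(-6842 + T\right) + 7738\right)\right) + 15302 = \left(-21322 + \left(\left(-6842 + 2093\right) + 7738\right)\right) + 15302 = \left(-21322 + \left(-4749 + 7738\right)\right) + 15302 = \left(-21322 + 2989\right) + 15302 = -18333 + 15302 = -3031$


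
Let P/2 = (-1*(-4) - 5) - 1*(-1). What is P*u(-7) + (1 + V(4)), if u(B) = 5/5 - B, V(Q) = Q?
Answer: 5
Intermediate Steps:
u(B) = 1 - B (u(B) = 5*(⅕) - B = 1 - B)
P = 0 (P = 2*((-1*(-4) - 5) - 1*(-1)) = 2*((4 - 5) + 1) = 2*(-1 + 1) = 2*0 = 0)
P*u(-7) + (1 + V(4)) = 0*(1 - 1*(-7)) + (1 + 4) = 0*(1 + 7) + 5 = 0*8 + 5 = 0 + 5 = 5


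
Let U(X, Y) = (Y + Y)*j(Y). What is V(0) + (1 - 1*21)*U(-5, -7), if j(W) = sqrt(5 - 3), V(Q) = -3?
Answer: -3 + 280*sqrt(2) ≈ 392.98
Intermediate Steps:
j(W) = sqrt(2)
U(X, Y) = 2*Y*sqrt(2) (U(X, Y) = (Y + Y)*sqrt(2) = (2*Y)*sqrt(2) = 2*Y*sqrt(2))
V(0) + (1 - 1*21)*U(-5, -7) = -3 + (1 - 1*21)*(2*(-7)*sqrt(2)) = -3 + (1 - 21)*(-14*sqrt(2)) = -3 - (-280)*sqrt(2) = -3 + 280*sqrt(2)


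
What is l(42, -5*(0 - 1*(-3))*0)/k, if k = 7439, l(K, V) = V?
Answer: 0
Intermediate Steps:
l(42, -5*(0 - 1*(-3))*0)/k = (-5*(0 - 1*(-3))*0)/7439 = (-5*(0 + 3)*0)*(1/7439) = (-5*3*0)*(1/7439) = -15*0*(1/7439) = 0*(1/7439) = 0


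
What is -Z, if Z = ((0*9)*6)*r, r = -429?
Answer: 0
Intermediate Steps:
Z = 0 (Z = ((0*9)*6)*(-429) = (0*6)*(-429) = 0*(-429) = 0)
-Z = -1*0 = 0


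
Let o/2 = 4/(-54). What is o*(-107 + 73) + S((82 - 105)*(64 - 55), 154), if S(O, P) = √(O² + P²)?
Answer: 136/27 + √66565 ≈ 263.04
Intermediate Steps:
o = -4/27 (o = 2*(4/(-54)) = 2*(4*(-1/54)) = 2*(-2/27) = -4/27 ≈ -0.14815)
o*(-107 + 73) + S((82 - 105)*(64 - 55), 154) = -4*(-107 + 73)/27 + √(((82 - 105)*(64 - 55))² + 154²) = -4/27*(-34) + √((-23*9)² + 23716) = 136/27 + √((-207)² + 23716) = 136/27 + √(42849 + 23716) = 136/27 + √66565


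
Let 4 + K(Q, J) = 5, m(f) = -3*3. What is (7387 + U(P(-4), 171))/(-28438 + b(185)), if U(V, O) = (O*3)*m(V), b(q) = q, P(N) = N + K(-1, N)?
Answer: -2770/28253 ≈ -0.098043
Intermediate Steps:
m(f) = -9
K(Q, J) = 1 (K(Q, J) = -4 + 5 = 1)
P(N) = 1 + N (P(N) = N + 1 = 1 + N)
U(V, O) = -27*O (U(V, O) = (O*3)*(-9) = (3*O)*(-9) = -27*O)
(7387 + U(P(-4), 171))/(-28438 + b(185)) = (7387 - 27*171)/(-28438 + 185) = (7387 - 4617)/(-28253) = 2770*(-1/28253) = -2770/28253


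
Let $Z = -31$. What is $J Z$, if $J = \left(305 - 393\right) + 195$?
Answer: $-3317$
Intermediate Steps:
$J = 107$ ($J = -88 + 195 = 107$)
$J Z = 107 \left(-31\right) = -3317$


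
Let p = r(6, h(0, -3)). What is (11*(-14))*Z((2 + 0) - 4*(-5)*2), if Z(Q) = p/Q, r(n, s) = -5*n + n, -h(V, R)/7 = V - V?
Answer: 88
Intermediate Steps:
h(V, R) = 0 (h(V, R) = -7*(V - V) = -7*0 = 0)
r(n, s) = -4*n
p = -24 (p = -4*6 = -24)
Z(Q) = -24/Q
(11*(-14))*Z((2 + 0) - 4*(-5)*2) = (11*(-14))*(-24/((2 + 0) - 4*(-5)*2)) = -(-3696)/(2 + 20*2) = -(-3696)/(2 + 40) = -(-3696)/42 = -154*(-4/7) = 88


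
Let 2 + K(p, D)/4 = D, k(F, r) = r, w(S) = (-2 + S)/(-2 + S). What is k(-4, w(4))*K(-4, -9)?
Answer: -44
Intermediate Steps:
w(S) = 1
K(p, D) = -8 + 4*D
k(-4, w(4))*K(-4, -9) = 1*(-8 + 4*(-9)) = 1*(-8 - 36) = 1*(-44) = -44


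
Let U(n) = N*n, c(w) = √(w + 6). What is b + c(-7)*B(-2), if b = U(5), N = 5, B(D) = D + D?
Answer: 25 - 4*I ≈ 25.0 - 4.0*I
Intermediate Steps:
c(w) = √(6 + w)
B(D) = 2*D
U(n) = 5*n
b = 25 (b = 5*5 = 25)
b + c(-7)*B(-2) = 25 + √(6 - 7)*(2*(-2)) = 25 + √(-1)*(-4) = 25 + I*(-4) = 25 - 4*I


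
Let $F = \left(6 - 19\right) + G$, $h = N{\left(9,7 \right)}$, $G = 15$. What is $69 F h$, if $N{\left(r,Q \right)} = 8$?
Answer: $1104$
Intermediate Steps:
$h = 8$
$F = 2$ ($F = \left(6 - 19\right) + 15 = -13 + 15 = 2$)
$69 F h = 69 \cdot 2 \cdot 8 = 138 \cdot 8 = 1104$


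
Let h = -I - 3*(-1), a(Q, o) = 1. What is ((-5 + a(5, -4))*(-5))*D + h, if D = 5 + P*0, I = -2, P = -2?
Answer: 105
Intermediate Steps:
D = 5 (D = 5 - 2*0 = 5 + 0 = 5)
h = 5 (h = -1*(-2) - 3*(-1) = 2 + 3 = 5)
((-5 + a(5, -4))*(-5))*D + h = ((-5 + 1)*(-5))*5 + 5 = -4*(-5)*5 + 5 = 20*5 + 5 = 100 + 5 = 105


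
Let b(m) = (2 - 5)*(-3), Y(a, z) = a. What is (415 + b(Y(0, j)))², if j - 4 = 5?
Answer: 179776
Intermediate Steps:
j = 9 (j = 4 + 5 = 9)
b(m) = 9 (b(m) = -3*(-3) = 9)
(415 + b(Y(0, j)))² = (415 + 9)² = 424² = 179776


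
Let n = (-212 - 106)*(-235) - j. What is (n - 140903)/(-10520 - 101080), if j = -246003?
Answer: -17983/11160 ≈ -1.6114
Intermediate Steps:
n = 320733 (n = (-212 - 106)*(-235) - 1*(-246003) = -318*(-235) + 246003 = 74730 + 246003 = 320733)
(n - 140903)/(-10520 - 101080) = (320733 - 140903)/(-10520 - 101080) = 179830/(-111600) = 179830*(-1/111600) = -17983/11160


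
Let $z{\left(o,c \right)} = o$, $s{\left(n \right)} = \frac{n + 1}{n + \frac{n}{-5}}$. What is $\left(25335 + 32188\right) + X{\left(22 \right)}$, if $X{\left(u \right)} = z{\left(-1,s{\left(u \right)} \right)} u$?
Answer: $57501$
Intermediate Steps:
$s{\left(n \right)} = \frac{5 \left(1 + n\right)}{4 n}$ ($s{\left(n \right)} = \frac{1 + n}{n + n \left(- \frac{1}{5}\right)} = \frac{1 + n}{n - \frac{n}{5}} = \frac{1 + n}{\frac{4}{5} n} = \left(1 + n\right) \frac{5}{4 n} = \frac{5 \left(1 + n\right)}{4 n}$)
$X{\left(u \right)} = - u$
$\left(25335 + 32188\right) + X{\left(22 \right)} = \left(25335 + 32188\right) - 22 = 57523 - 22 = 57501$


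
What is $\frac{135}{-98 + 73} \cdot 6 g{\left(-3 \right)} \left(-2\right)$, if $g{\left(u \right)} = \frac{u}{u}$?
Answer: $\frac{324}{5} \approx 64.8$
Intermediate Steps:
$g{\left(u \right)} = 1$
$\frac{135}{-98 + 73} \cdot 6 g{\left(-3 \right)} \left(-2\right) = \frac{135}{-98 + 73} \cdot 6 \cdot 1 \left(-2\right) = \frac{135}{-25} \cdot 6 \left(-2\right) = 135 \left(- \frac{1}{25}\right) \left(-12\right) = \left(- \frac{27}{5}\right) \left(-12\right) = \frac{324}{5}$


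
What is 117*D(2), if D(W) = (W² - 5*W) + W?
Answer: -468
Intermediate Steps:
D(W) = W² - 4*W
117*D(2) = 117*(2*(-4 + 2)) = 117*(2*(-2)) = 117*(-4) = -468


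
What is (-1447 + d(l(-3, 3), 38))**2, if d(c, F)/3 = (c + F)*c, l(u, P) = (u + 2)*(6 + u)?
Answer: 3104644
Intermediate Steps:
l(u, P) = (2 + u)*(6 + u)
d(c, F) = 3*c*(F + c) (d(c, F) = 3*((c + F)*c) = 3*((F + c)*c) = 3*(c*(F + c)) = 3*c*(F + c))
(-1447 + d(l(-3, 3), 38))**2 = (-1447 + 3*(12 + (-3)**2 + 8*(-3))*(38 + (12 + (-3)**2 + 8*(-3))))**2 = (-1447 + 3*(12 + 9 - 24)*(38 + (12 + 9 - 24)))**2 = (-1447 + 3*(-3)*(38 - 3))**2 = (-1447 + 3*(-3)*35)**2 = (-1447 - 315)**2 = (-1762)**2 = 3104644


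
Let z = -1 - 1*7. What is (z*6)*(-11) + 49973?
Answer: 50501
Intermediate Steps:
z = -8 (z = -1 - 7 = -8)
(z*6)*(-11) + 49973 = -8*6*(-11) + 49973 = -48*(-11) + 49973 = 528 + 49973 = 50501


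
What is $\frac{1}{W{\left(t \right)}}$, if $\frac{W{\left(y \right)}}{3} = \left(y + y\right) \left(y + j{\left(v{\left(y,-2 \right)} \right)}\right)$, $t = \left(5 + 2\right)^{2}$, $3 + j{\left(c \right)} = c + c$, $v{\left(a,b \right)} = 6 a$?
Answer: $\frac{1}{186396} \approx 5.3649 \cdot 10^{-6}$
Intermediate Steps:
$j{\left(c \right)} = -3 + 2 c$ ($j{\left(c \right)} = -3 + \left(c + c\right) = -3 + 2 c$)
$t = 49$ ($t = 7^{2} = 49$)
$W{\left(y \right)} = 6 y \left(-3 + 13 y\right)$ ($W{\left(y \right)} = 3 \left(y + y\right) \left(y + \left(-3 + 2 \cdot 6 y\right)\right) = 3 \cdot 2 y \left(y + \left(-3 + 12 y\right)\right) = 3 \cdot 2 y \left(-3 + 13 y\right) = 6 y \left(-3 + 13 y\right)$)
$\frac{1}{W{\left(t \right)}} = \frac{1}{6 \cdot 49 \left(-3 + 13 \cdot 49\right)} = \frac{1}{6 \cdot 49 \left(-3 + 637\right)} = \frac{1}{6 \cdot 49 \cdot 634} = \frac{1}{186396}$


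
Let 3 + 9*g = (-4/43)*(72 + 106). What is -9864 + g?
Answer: -3818209/387 ≈ -9866.2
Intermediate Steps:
g = -841/387 (g = -⅓ + ((-4/43)*(72 + 106))/9 = -⅓ + (-4*1/43*178)/9 = -⅓ + (-4/43*178)/9 = -⅓ + (⅑)*(-712/43) = -⅓ - 712/387 = -841/387 ≈ -2.1731)
-9864 + g = -9864 - 841/387 = -3818209/387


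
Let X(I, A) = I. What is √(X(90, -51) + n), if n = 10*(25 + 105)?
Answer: √1390 ≈ 37.283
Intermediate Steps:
n = 1300 (n = 10*130 = 1300)
√(X(90, -51) + n) = √(90 + 1300) = √1390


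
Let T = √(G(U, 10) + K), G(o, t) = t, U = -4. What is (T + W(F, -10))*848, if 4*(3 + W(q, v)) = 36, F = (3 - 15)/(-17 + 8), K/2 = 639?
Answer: 5088 + 1696*√322 ≈ 35522.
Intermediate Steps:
K = 1278 (K = 2*639 = 1278)
F = 4/3 (F = -12/(-9) = -12*(-⅑) = 4/3 ≈ 1.3333)
W(q, v) = 6 (W(q, v) = -3 + (¼)*36 = -3 + 9 = 6)
T = 2*√322 (T = √(10 + 1278) = √1288 = 2*√322 ≈ 35.889)
(T + W(F, -10))*848 = (2*√322 + 6)*848 = (6 + 2*√322)*848 = 5088 + 1696*√322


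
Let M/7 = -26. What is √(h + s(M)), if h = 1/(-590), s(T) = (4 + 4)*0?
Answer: I*√590/590 ≈ 0.041169*I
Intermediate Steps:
M = -182 (M = 7*(-26) = -182)
s(T) = 0 (s(T) = 8*0 = 0)
h = -1/590 ≈ -0.0016949
√(h + s(M)) = √(-1/590 + 0) = √(-1/590) = I*√590/590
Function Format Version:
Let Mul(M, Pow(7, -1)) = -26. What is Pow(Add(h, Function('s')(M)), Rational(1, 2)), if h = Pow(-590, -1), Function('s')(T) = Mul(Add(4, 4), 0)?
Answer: Mul(Rational(1, 590), I, Pow(590, Rational(1, 2))) ≈ Mul(0.041169, I)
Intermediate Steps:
M = -182 (M = Mul(7, -26) = -182)
Function('s')(T) = 0 (Function('s')(T) = Mul(8, 0) = 0)
h = Rational(-1, 590) ≈ -0.0016949
Pow(Add(h, Function('s')(M)), Rational(1, 2)) = Pow(Add(Rational(-1, 590), 0), Rational(1, 2)) = Pow(Rational(-1, 590), Rational(1, 2)) = Mul(Rational(1, 590), I, Pow(590, Rational(1, 2)))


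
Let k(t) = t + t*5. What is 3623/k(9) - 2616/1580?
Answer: 1395769/21330 ≈ 65.437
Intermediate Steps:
k(t) = 6*t (k(t) = t + 5*t = 6*t)
3623/k(9) - 2616/1580 = 3623/((6*9)) - 2616/1580 = 3623/54 - 2616*1/1580 = 3623*(1/54) - 654/395 = 3623/54 - 654/395 = 1395769/21330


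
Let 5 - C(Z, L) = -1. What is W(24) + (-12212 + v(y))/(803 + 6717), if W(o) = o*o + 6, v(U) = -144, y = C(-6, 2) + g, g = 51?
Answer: 1091071/1880 ≈ 580.36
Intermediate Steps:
C(Z, L) = 6 (C(Z, L) = 5 - 1*(-1) = 5 + 1 = 6)
y = 57 (y = 6 + 51 = 57)
W(o) = 6 + o² (W(o) = o² + 6 = 6 + o²)
W(24) + (-12212 + v(y))/(803 + 6717) = (6 + 24²) + (-12212 - 144)/(803 + 6717) = (6 + 576) - 12356/7520 = 582 - 12356*1/7520 = 582 - 3089/1880 = 1091071/1880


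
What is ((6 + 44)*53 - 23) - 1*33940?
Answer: -31313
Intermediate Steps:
((6 + 44)*53 - 23) - 1*33940 = (50*53 - 23) - 33940 = (2650 - 23) - 33940 = 2627 - 33940 = -31313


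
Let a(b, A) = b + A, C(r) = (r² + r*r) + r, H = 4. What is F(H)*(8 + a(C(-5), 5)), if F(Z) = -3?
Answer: -174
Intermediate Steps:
C(r) = r + 2*r² (C(r) = (r² + r²) + r = 2*r² + r = r + 2*r²)
a(b, A) = A + b
F(H)*(8 + a(C(-5), 5)) = -3*(8 + (5 - 5*(1 + 2*(-5)))) = -3*(8 + (5 - 5*(1 - 10))) = -3*(8 + (5 - 5*(-9))) = -3*(8 + (5 + 45)) = -3*(8 + 50) = -3*58 = -174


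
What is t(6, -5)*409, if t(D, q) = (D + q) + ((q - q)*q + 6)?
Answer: 2863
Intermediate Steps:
t(D, q) = 6 + D + q (t(D, q) = (D + q) + (0*q + 6) = (D + q) + (0 + 6) = (D + q) + 6 = 6 + D + q)
t(6, -5)*409 = (6 + 6 - 5)*409 = 7*409 = 2863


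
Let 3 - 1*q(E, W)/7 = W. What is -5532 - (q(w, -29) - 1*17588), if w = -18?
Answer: 11832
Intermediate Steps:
q(E, W) = 21 - 7*W
-5532 - (q(w, -29) - 1*17588) = -5532 - ((21 - 7*(-29)) - 1*17588) = -5532 - ((21 + 203) - 17588) = -5532 - (224 - 17588) = -5532 - 1*(-17364) = -5532 + 17364 = 11832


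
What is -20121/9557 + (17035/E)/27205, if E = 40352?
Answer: -232507276967/110436281696 ≈ -2.1054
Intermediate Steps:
-20121/9557 + (17035/E)/27205 = -20121/9557 + (17035/40352)/27205 = -20121*1/9557 + (17035*(1/40352))*(1/27205) = -1059/503 + (17035/40352)*(1/27205) = -1059/503 + 3407/219555232 = -232507276967/110436281696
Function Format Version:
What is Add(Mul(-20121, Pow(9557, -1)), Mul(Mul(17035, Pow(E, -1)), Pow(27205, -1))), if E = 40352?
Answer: Rational(-232507276967, 110436281696) ≈ -2.1054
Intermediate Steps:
Add(Mul(-20121, Pow(9557, -1)), Mul(Mul(17035, Pow(E, -1)), Pow(27205, -1))) = Add(Mul(-20121, Pow(9557, -1)), Mul(Mul(17035, Pow(40352, -1)), Pow(27205, -1))) = Add(Mul(-20121, Rational(1, 9557)), Mul(Mul(17035, Rational(1, 40352)), Rational(1, 27205))) = Add(Rational(-1059, 503), Mul(Rational(17035, 40352), Rational(1, 27205))) = Add(Rational(-1059, 503), Rational(3407, 219555232)) = Rational(-232507276967, 110436281696)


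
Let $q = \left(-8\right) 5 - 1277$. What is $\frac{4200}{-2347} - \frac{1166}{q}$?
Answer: $- \frac{2794798}{3090999} \approx -0.90417$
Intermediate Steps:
$q = -1317$ ($q = -40 - 1277 = -1317$)
$\frac{4200}{-2347} - \frac{1166}{q} = \frac{4200}{-2347} - \frac{1166}{-1317} = 4200 \left(- \frac{1}{2347}\right) - - \frac{1166}{1317} = - \frac{4200}{2347} + \frac{1166}{1317} = - \frac{2794798}{3090999}$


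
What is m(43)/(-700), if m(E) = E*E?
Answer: -1849/700 ≈ -2.6414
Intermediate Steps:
m(E) = E**2
m(43)/(-700) = 43**2/(-700) = 1849*(-1/700) = -1849/700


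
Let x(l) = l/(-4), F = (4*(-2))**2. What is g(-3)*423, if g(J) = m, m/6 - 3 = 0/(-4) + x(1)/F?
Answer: 973323/128 ≈ 7604.1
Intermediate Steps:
F = 64 (F = (-8)**2 = 64)
x(l) = -l/4 (x(l) = l*(-1/4) = -l/4)
m = 2301/128 (m = 18 + 6*(0/(-4) - 1/4*1/64) = 18 + 6*(0*(-1/4) - 1/4*1/64) = 18 + 6*(0 - 1/256) = 18 + 6*(-1/256) = 18 - 3/128 = 2301/128 ≈ 17.977)
g(J) = 2301/128
g(-3)*423 = (2301/128)*423 = 973323/128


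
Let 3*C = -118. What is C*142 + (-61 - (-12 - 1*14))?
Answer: -16861/3 ≈ -5620.3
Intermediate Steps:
C = -118/3 (C = (⅓)*(-118) = -118/3 ≈ -39.333)
C*142 + (-61 - (-12 - 1*14)) = -118/3*142 + (-61 - (-12 - 1*14)) = -16756/3 + (-61 - (-12 - 14)) = -16756/3 + (-61 - 1*(-26)) = -16756/3 + (-61 + 26) = -16756/3 - 35 = -16861/3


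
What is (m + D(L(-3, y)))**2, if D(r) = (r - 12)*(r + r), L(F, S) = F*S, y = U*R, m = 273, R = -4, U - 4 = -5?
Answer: 720801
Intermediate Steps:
U = -1 (U = 4 - 5 = -1)
y = 4 (y = -1*(-4) = 4)
D(r) = 2*r*(-12 + r) (D(r) = (-12 + r)*(2*r) = 2*r*(-12 + r))
(m + D(L(-3, y)))**2 = (273 + 2*(-3*4)*(-12 - 3*4))**2 = (273 + 2*(-12)*(-12 - 12))**2 = (273 + 2*(-12)*(-24))**2 = (273 + 576)**2 = 849**2 = 720801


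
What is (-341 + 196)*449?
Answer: -65105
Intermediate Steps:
(-341 + 196)*449 = -145*449 = -65105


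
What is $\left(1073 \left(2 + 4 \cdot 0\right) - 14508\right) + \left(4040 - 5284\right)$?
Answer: $-13606$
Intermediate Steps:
$\left(1073 \left(2 + 4 \cdot 0\right) - 14508\right) + \left(4040 - 5284\right) = \left(1073 \left(2 + 0\right) - 14508\right) + \left(4040 - 5284\right) = \left(1073 \cdot 2 - 14508\right) - 1244 = \left(2146 - 14508\right) - 1244 = -12362 - 1244 = -13606$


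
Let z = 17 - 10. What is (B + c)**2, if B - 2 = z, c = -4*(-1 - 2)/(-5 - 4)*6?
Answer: 1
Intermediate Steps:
z = 7
c = -8 (c = -(-12)/(-9)*6 = -(-12)*(-1)/9*6 = -4*1/3*6 = -4/3*6 = -8)
B = 9 (B = 2 + 7 = 9)
(B + c)**2 = (9 - 8)**2 = 1**2 = 1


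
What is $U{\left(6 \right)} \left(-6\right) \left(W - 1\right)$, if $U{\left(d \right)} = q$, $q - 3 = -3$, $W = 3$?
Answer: $0$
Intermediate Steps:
$q = 0$ ($q = 3 - 3 = 0$)
$U{\left(d \right)} = 0$
$U{\left(6 \right)} \left(-6\right) \left(W - 1\right) = 0 \left(-6\right) \left(3 - 1\right) = 0 \left(3 - 1\right) = 0 \cdot 2 = 0$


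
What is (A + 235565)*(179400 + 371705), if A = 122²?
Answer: 138023696145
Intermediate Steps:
A = 14884
(A + 235565)*(179400 + 371705) = (14884 + 235565)*(179400 + 371705) = 250449*551105 = 138023696145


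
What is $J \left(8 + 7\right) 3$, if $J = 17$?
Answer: $765$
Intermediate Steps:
$J \left(8 + 7\right) 3 = 17 \left(8 + 7\right) 3 = 17 \cdot 15 \cdot 3 = 255 \cdot 3 = 765$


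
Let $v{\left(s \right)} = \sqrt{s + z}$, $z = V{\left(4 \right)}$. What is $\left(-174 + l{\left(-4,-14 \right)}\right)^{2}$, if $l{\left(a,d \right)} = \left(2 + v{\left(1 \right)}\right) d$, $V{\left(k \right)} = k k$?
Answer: $44136 + 5656 \sqrt{17} \approx 67456.0$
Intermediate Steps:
$V{\left(k \right)} = k^{2}$
$z = 16$ ($z = 4^{2} = 16$)
$v{\left(s \right)} = \sqrt{16 + s}$ ($v{\left(s \right)} = \sqrt{s + 16} = \sqrt{16 + s}$)
$l{\left(a,d \right)} = d \left(2 + \sqrt{17}\right)$ ($l{\left(a,d \right)} = \left(2 + \sqrt{16 + 1}\right) d = \left(2 + \sqrt{17}\right) d = d \left(2 + \sqrt{17}\right)$)
$\left(-174 + l{\left(-4,-14 \right)}\right)^{2} = \left(-174 - 14 \left(2 + \sqrt{17}\right)\right)^{2} = \left(-174 - \left(28 + 14 \sqrt{17}\right)\right)^{2} = \left(-202 - 14 \sqrt{17}\right)^{2}$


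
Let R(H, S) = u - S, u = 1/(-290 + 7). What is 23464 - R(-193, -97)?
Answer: 6612862/283 ≈ 23367.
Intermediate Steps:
u = -1/283 (u = 1/(-283) = -1/283 ≈ -0.0035336)
R(H, S) = -1/283 - S
23464 - R(-193, -97) = 23464 - (-1/283 - 1*(-97)) = 23464 - (-1/283 + 97) = 23464 - 1*27450/283 = 23464 - 27450/283 = 6612862/283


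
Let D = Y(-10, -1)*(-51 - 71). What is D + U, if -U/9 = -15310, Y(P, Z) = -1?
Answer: 137912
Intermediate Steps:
U = 137790 (U = -9*(-15310) = 137790)
D = 122 (D = -(-51 - 71) = -1*(-122) = 122)
D + U = 122 + 137790 = 137912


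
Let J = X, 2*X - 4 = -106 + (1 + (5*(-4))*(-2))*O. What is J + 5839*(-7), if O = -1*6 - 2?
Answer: -41088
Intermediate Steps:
O = -8 (O = -6 - 2 = -8)
X = -215 (X = 2 + (-106 + (1 + (5*(-4))*(-2))*(-8))/2 = 2 + (-106 + (1 - 20*(-2))*(-8))/2 = 2 + (-106 + (1 + 40)*(-8))/2 = 2 + (-106 + 41*(-8))/2 = 2 + (-106 - 328)/2 = 2 + (½)*(-434) = 2 - 217 = -215)
J = -215
J + 5839*(-7) = -215 + 5839*(-7) = -215 - 40873 = -41088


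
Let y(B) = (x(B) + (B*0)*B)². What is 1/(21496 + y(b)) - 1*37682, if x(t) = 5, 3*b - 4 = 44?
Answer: -810954321/21521 ≈ -37682.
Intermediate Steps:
b = 16 (b = 4/3 + (⅓)*44 = 4/3 + 44/3 = 16)
y(B) = 25 (y(B) = (5 + (B*0)*B)² = (5 + 0*B)² = (5 + 0)² = 5² = 25)
1/(21496 + y(b)) - 1*37682 = 1/(21496 + 25) - 1*37682 = 1/21521 - 37682 = -810954321/21521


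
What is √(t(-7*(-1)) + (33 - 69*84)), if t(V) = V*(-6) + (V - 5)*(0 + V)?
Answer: I*√5791 ≈ 76.099*I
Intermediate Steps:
t(V) = -6*V + V*(-5 + V) (t(V) = -6*V + (-5 + V)*V = -6*V + V*(-5 + V))
√(t(-7*(-1)) + (33 - 69*84)) = √((-7*(-1))*(-11 - 7*(-1)) + (33 - 69*84)) = √(7*(-11 + 7) + (33 - 5796)) = √(7*(-4) - 5763) = √(-28 - 5763) = √(-5791) = I*√5791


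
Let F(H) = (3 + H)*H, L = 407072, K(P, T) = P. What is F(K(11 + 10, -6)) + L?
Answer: 407576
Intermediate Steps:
F(H) = H*(3 + H)
F(K(11 + 10, -6)) + L = (11 + 10)*(3 + (11 + 10)) + 407072 = 21*(3 + 21) + 407072 = 21*24 + 407072 = 504 + 407072 = 407576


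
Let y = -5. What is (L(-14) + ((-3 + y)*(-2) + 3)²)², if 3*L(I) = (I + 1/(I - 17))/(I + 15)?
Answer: 122014116/961 ≈ 1.2697e+5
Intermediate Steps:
L(I) = (I + 1/(-17 + I))/(3*(15 + I)) (L(I) = ((I + 1/(I - 17))/(I + 15))/3 = ((I + 1/(-17 + I))/(15 + I))/3 = (I + 1/(-17 + I))/(3*(15 + I)))
(L(-14) + ((-3 + y)*(-2) + 3)²)² = ((-1 - 1*(-14)² + 17*(-14))/(3*(255 - 1*(-14)² + 2*(-14))) + ((-3 - 5)*(-2) + 3)²)² = ((-1 - 1*196 - 238)/(3*(255 - 1*196 - 28)) + (-8*(-2) + 3)²)² = ((-1 - 196 - 238)/(3*(255 - 196 - 28)) + (16 + 3)²)² = ((⅓)*(-435)/31 + 19²)² = ((⅓)*(1/31)*(-435) + 361)² = (-145/31 + 361)² = (11046/31)² = 122014116/961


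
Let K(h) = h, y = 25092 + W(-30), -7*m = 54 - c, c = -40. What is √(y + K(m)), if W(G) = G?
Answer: 2*√306845/7 ≈ 158.27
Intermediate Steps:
m = -94/7 (m = -(54 - 1*(-40))/7 = -(54 + 40)/7 = -⅐*94 = -94/7 ≈ -13.429)
y = 25062 (y = 25092 - 30 = 25062)
√(y + K(m)) = √(25062 - 94/7) = √(175340/7) = 2*√306845/7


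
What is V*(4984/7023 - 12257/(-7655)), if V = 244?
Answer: 30312957164/53761065 ≈ 563.85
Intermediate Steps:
V*(4984/7023 - 12257/(-7655)) = 244*(4984/7023 - 12257/(-7655)) = 244*(4984*(1/7023) - 12257*(-1/7655)) = 244*(4984/7023 + 12257/7655) = 244*(124233431/53761065) = 30312957164/53761065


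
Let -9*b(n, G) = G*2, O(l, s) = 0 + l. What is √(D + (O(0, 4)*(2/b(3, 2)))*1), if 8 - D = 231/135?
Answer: √1415/15 ≈ 2.5078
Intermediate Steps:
O(l, s) = l
b(n, G) = -2*G/9 (b(n, G) = -G*2/9 = -2*G/9)
D = 283/45 (D = 8 - 231/135 = 8 - 1*77/45 = 8 - 77/45 = 283/45 ≈ 6.2889)
√(D + (O(0, 4)*(2/b(3, 2)))*1) = √(283/45 + (0*(2/((-2/9*2))))*1) = √(283/45 + (0*(2/(-4/9)))*1) = √(283/45 + (0*(2*(-9/4)))*1) = √(283/45 + (0*(-9/2))*1) = √(283/45 + 0*1) = √(283/45 + 0) = √(283/45) = √1415/15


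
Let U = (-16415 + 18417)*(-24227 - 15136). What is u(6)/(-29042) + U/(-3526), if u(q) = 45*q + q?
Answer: 572161469829/25600523 ≈ 22350.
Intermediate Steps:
u(q) = 46*q
U = -78804726 (U = 2002*(-39363) = -78804726)
u(6)/(-29042) + U/(-3526) = (46*6)/(-29042) - 78804726/(-3526) = 276*(-1/29042) - 78804726*(-1/3526) = -138/14521 + 39402363/1763 = 572161469829/25600523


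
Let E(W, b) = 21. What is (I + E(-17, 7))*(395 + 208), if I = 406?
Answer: 257481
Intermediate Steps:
(I + E(-17, 7))*(395 + 208) = (406 + 21)*(395 + 208) = 427*603 = 257481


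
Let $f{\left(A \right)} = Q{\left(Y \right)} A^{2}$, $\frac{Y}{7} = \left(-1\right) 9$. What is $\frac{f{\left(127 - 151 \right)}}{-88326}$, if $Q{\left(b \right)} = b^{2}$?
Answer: $- \frac{18144}{701} \approx -25.883$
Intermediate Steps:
$Y = -63$ ($Y = 7 \left(\left(-1\right) 9\right) = 7 \left(-9\right) = -63$)
$f{\left(A \right)} = 3969 A^{2}$ ($f{\left(A \right)} = \left(-63\right)^{2} A^{2} = 3969 A^{2}$)
$\frac{f{\left(127 - 151 \right)}}{-88326} = \frac{3969 \left(127 - 151\right)^{2}}{-88326} = 3969 \left(127 - 151\right)^{2} \left(- \frac{1}{88326}\right) = 3969 \left(-24\right)^{2} \left(- \frac{1}{88326}\right) = 3969 \cdot 576 \left(- \frac{1}{88326}\right) = 2286144 \left(- \frac{1}{88326}\right) = - \frac{18144}{701}$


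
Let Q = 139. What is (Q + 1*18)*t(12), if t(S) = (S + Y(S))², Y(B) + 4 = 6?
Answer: 30772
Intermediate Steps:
Y(B) = 2 (Y(B) = -4 + 6 = 2)
t(S) = (2 + S)² (t(S) = (S + 2)² = (2 + S)²)
(Q + 1*18)*t(12) = (139 + 1*18)*(2 + 12)² = (139 + 18)*14² = 157*196 = 30772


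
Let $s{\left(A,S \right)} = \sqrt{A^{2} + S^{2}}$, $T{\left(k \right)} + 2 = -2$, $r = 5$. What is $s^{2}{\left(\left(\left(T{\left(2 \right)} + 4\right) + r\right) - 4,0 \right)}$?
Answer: $1$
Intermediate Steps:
$T{\left(k \right)} = -4$ ($T{\left(k \right)} = -2 - 2 = -4$)
$s^{2}{\left(\left(\left(T{\left(2 \right)} + 4\right) + r\right) - 4,0 \right)} = \left(\sqrt{\left(\left(\left(-4 + 4\right) + 5\right) - 4\right)^{2} + 0^{2}}\right)^{2} = \left(\sqrt{\left(\left(0 + 5\right) - 4\right)^{2} + 0}\right)^{2} = \left(\sqrt{\left(5 - 4\right)^{2} + 0}\right)^{2} = \left(\sqrt{1^{2} + 0}\right)^{2} = \left(\sqrt{1 + 0}\right)^{2} = \left(\sqrt{1}\right)^{2} = 1^{2} = 1$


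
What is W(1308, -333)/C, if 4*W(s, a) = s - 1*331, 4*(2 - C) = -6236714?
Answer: 977/6236722 ≈ 0.00015665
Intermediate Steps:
C = 3118361/2 (C = 2 - ¼*(-6236714) = 2 + 3118357/2 = 3118361/2 ≈ 1.5592e+6)
W(s, a) = -331/4 + s/4 (W(s, a) = (s - 1*331)/4 = (s - 331)/4 = (-331 + s)/4 = -331/4 + s/4)
W(1308, -333)/C = (-331/4 + (¼)*1308)/(3118361/2) = (-331/4 + 327)*(2/3118361) = (977/4)*(2/3118361) = 977/6236722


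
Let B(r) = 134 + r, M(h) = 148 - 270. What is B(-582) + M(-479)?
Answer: -570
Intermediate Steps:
M(h) = -122
B(-582) + M(-479) = (134 - 582) - 122 = -448 - 122 = -570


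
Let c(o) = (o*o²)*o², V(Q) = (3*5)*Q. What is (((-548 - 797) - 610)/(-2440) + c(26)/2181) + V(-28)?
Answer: 5351946499/1064328 ≈ 5028.5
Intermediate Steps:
V(Q) = 15*Q
c(o) = o⁵ (c(o) = o³*o² = o⁵)
(((-548 - 797) - 610)/(-2440) + c(26)/2181) + V(-28) = (((-548 - 797) - 610)/(-2440) + 26⁵/2181) + 15*(-28) = ((-1345 - 610)*(-1/2440) + 11881376*(1/2181)) - 420 = (-1955*(-1/2440) + 11881376/2181) - 420 = (391/488 + 11881376/2181) - 420 = 5798964259/1064328 - 420 = 5351946499/1064328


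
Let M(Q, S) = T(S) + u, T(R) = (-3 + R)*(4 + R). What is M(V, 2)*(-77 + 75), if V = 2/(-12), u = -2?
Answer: 16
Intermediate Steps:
V = -⅙ (V = 2*(-1/12) = -⅙ ≈ -0.16667)
M(Q, S) = -14 + S + S² (M(Q, S) = (-12 + S + S²) - 2 = -14 + S + S²)
M(V, 2)*(-77 + 75) = (-14 + 2 + 2²)*(-77 + 75) = (-14 + 2 + 4)*(-2) = -8*(-2) = 16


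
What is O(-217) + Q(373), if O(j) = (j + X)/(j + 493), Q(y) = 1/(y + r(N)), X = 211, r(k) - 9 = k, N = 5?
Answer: -341/17802 ≈ -0.019155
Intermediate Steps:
r(k) = 9 + k
Q(y) = 1/(14 + y) (Q(y) = 1/(y + (9 + 5)) = 1/(y + 14) = 1/(14 + y))
O(j) = (211 + j)/(493 + j) (O(j) = (j + 211)/(j + 493) = (211 + j)/(493 + j))
O(-217) + Q(373) = (211 - 217)/(493 - 217) + 1/(14 + 373) = -6/276 + 1/387 = (1/276)*(-6) + 1/387 = -1/46 + 1/387 = -341/17802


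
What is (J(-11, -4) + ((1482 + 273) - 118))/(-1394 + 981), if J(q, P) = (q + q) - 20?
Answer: -1595/413 ≈ -3.8620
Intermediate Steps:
J(q, P) = -20 + 2*q (J(q, P) = 2*q - 20 = -20 + 2*q)
(J(-11, -4) + ((1482 + 273) - 118))/(-1394 + 981) = ((-20 + 2*(-11)) + ((1482 + 273) - 118))/(-1394 + 981) = ((-20 - 22) + (1755 - 118))/(-413) = (-42 + 1637)*(-1/413) = 1595*(-1/413) = -1595/413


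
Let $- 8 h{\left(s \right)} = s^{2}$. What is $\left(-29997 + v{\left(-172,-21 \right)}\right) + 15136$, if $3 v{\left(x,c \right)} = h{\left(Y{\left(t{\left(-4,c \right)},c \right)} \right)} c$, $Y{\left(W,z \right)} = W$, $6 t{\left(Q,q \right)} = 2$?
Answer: $- \frac{1069985}{72} \approx -14861.0$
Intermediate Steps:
$t{\left(Q,q \right)} = \frac{1}{3}$ ($t{\left(Q,q \right)} = \frac{1}{6} \cdot 2 = \frac{1}{3}$)
$h{\left(s \right)} = - \frac{s^{2}}{8}$
$v{\left(x,c \right)} = - \frac{c}{216}$ ($v{\left(x,c \right)} = \frac{- \frac{1}{8 \cdot 9} c}{3} = \frac{\left(- \frac{1}{8}\right) \frac{1}{9} c}{3} = \frac{\left(- \frac{1}{72}\right) c}{3} = - \frac{c}{216}$)
$\left(-29997 + v{\left(-172,-21 \right)}\right) + 15136 = \left(-29997 - - \frac{7}{72}\right) + 15136 = \left(-29997 + \frac{7}{72}\right) + 15136 = - \frac{2159777}{72} + 15136 = - \frac{1069985}{72}$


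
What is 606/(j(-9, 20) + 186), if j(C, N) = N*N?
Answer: 303/293 ≈ 1.0341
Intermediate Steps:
j(C, N) = N²
606/(j(-9, 20) + 186) = 606/(20² + 186) = 606/(400 + 186) = 606/586 = 606*(1/586) = 303/293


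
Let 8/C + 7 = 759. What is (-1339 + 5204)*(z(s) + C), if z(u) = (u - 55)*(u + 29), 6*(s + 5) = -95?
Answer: -4049928655/1692 ≈ -2.3936e+6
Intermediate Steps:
s = -125/6 (s = -5 + (1/6)*(-95) = -5 - 95/6 = -125/6 ≈ -20.833)
C = 1/94 (C = 8/(-7 + 759) = 8/752 = 8*(1/752) = 1/94 ≈ 0.010638)
z(u) = (-55 + u)*(29 + u)
(-1339 + 5204)*(z(s) + C) = (-1339 + 5204)*((-1595 + (-125/6)**2 - 26*(-125/6)) + 1/94) = 3865*((-1595 + 15625/36 + 1625/3) + 1/94) = 3865*(-22295/36 + 1/94) = 3865*(-1047847/1692) = -4049928655/1692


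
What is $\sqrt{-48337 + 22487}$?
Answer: $5 i \sqrt{1034} \approx 160.78 i$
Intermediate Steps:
$\sqrt{-48337 + 22487} = \sqrt{-25850} = 5 i \sqrt{1034}$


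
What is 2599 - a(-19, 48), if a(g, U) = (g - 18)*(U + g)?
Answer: 3672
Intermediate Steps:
a(g, U) = (-18 + g)*(U + g)
2599 - a(-19, 48) = 2599 - ((-19)² - 18*48 - 18*(-19) + 48*(-19)) = 2599 - (361 - 864 + 342 - 912) = 2599 - 1*(-1073) = 2599 + 1073 = 3672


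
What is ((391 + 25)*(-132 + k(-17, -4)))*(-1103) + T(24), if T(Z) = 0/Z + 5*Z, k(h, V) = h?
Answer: 68368472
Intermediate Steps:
T(Z) = 5*Z (T(Z) = 0 + 5*Z = 5*Z)
((391 + 25)*(-132 + k(-17, -4)))*(-1103) + T(24) = ((391 + 25)*(-132 - 17))*(-1103) + 5*24 = (416*(-149))*(-1103) + 120 = -61984*(-1103) + 120 = 68368352 + 120 = 68368472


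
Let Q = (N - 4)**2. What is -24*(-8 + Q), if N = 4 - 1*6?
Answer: -672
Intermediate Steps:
N = -2 (N = 4 - 6 = -2)
Q = 36 (Q = (-2 - 4)**2 = (-6)**2 = 36)
-24*(-8 + Q) = -24*(-8 + 36) = -24*28 = -672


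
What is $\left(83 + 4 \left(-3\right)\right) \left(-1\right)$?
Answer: $-71$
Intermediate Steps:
$\left(83 + 4 \left(-3\right)\right) \left(-1\right) = \left(83 - 12\right) \left(-1\right) = 71 \left(-1\right) = -71$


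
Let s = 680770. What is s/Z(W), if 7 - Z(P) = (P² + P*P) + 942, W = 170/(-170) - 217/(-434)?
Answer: -1361540/1871 ≈ -727.71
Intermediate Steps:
W = -½ (W = 170*(-1/170) - 217*(-1/434) = -1 + ½ = -½ ≈ -0.50000)
Z(P) = -935 - 2*P² (Z(P) = 7 - ((P² + P*P) + 942) = 7 - ((P² + P²) + 942) = 7 - (2*P² + 942) = 7 - (942 + 2*P²) = 7 + (-942 - 2*P²) = -935 - 2*P²)
s/Z(W) = 680770/(-935 - 2*(-½)²) = 680770/(-935 - 2*¼) = 680770/(-935 - ½) = 680770/(-1871/2) = 680770*(-2/1871) = -1361540/1871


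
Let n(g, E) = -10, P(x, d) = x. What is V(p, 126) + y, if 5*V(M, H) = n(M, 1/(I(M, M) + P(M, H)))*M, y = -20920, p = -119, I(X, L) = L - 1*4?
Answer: -20682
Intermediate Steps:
I(X, L) = -4 + L (I(X, L) = L - 4 = -4 + L)
V(M, H) = -2*M (V(M, H) = (-10*M)/5 = -2*M)
V(p, 126) + y = -2*(-119) - 20920 = 238 - 20920 = -20682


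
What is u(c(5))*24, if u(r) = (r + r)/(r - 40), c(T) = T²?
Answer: -80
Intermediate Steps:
u(r) = 2*r/(-40 + r) (u(r) = (2*r)/(-40 + r) = 2*r/(-40 + r))
u(c(5))*24 = (2*5²/(-40 + 5²))*24 = (2*25/(-40 + 25))*24 = (2*25/(-15))*24 = (2*25*(-1/15))*24 = -10/3*24 = -80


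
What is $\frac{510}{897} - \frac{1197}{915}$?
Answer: $- \frac{67451}{91195} \approx -0.73963$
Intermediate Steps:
$\frac{510}{897} - \frac{1197}{915} = 510 \cdot \frac{1}{897} - \frac{399}{305} = \frac{170}{299} - \frac{399}{305} = - \frac{67451}{91195}$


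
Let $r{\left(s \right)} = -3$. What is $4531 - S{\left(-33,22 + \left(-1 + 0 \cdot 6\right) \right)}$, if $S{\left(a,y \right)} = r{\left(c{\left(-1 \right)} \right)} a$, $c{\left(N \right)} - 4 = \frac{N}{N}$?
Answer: $4432$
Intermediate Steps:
$c{\left(N \right)} = 5$ ($c{\left(N \right)} = 4 + \frac{N}{N} = 4 + 1 = 5$)
$S{\left(a,y \right)} = - 3 a$
$4531 - S{\left(-33,22 + \left(-1 + 0 \cdot 6\right) \right)} = 4531 - \left(-3\right) \left(-33\right) = 4531 - 99 = 4432$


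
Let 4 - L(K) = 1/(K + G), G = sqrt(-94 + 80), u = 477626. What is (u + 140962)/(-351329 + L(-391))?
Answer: -16613985620188296/9435857882024113 - 309294*I*sqrt(14)/9435857882024113 ≈ -1.7607 - 1.2265e-10*I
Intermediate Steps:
G = I*sqrt(14) (G = sqrt(-14) = I*sqrt(14) ≈ 3.7417*I)
L(K) = 4 - 1/(K + I*sqrt(14))
(u + 140962)/(-351329 + L(-391)) = (477626 + 140962)/(-351329 + (-1 + 4*(-391) + 4*I*sqrt(14))/(-391 + I*sqrt(14))) = 618588/(-351329 + (-1 - 1564 + 4*I*sqrt(14))/(-391 + I*sqrt(14))) = 618588/(-351329 + (-1565 + 4*I*sqrt(14))/(-391 + I*sqrt(14)))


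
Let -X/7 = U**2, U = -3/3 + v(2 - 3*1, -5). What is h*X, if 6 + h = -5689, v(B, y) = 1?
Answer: 0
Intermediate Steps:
h = -5695 (h = -6 - 5689 = -5695)
U = 0 (U = -3/3 + 1 = -3*1/3 + 1 = -1 + 1 = 0)
X = 0 (X = -7*0**2 = -7*0 = 0)
h*X = -5695*0 = 0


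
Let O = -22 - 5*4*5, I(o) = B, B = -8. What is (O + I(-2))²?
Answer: 16900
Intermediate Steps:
I(o) = -8
O = -122 (O = -22 - 20*5 = -22 - 100 = -122)
(O + I(-2))² = (-122 - 8)² = (-130)² = 16900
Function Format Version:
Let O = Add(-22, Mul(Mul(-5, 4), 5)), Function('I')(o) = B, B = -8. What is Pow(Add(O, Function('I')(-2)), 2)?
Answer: 16900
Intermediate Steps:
Function('I')(o) = -8
O = -122 (O = Add(-22, Mul(-20, 5)) = Add(-22, -100) = -122)
Pow(Add(O, Function('I')(-2)), 2) = Pow(Add(-122, -8), 2) = Pow(-130, 2) = 16900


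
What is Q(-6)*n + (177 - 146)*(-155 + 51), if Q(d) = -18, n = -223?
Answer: 790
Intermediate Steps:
Q(-6)*n + (177 - 146)*(-155 + 51) = -18*(-223) + (177 - 146)*(-155 + 51) = 4014 + 31*(-104) = 4014 - 3224 = 790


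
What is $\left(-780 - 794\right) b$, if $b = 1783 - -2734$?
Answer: $-7109758$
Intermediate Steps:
$b = 4517$ ($b = 1783 + 2734 = 4517$)
$\left(-780 - 794\right) b = \left(-780 - 794\right) 4517 = \left(-1574\right) 4517 = -7109758$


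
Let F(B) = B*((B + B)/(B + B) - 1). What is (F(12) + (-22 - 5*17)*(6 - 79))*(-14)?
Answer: -109354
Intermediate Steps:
F(B) = 0 (F(B) = B*((2*B)/((2*B)) - 1) = B*((2*B)*(1/(2*B)) - 1) = B*(1 - 1) = B*0 = 0)
(F(12) + (-22 - 5*17)*(6 - 79))*(-14) = (0 + (-22 - 5*17)*(6 - 79))*(-14) = (0 + (-22 - 85)*(-73))*(-14) = (0 - 107*(-73))*(-14) = (0 + 7811)*(-14) = 7811*(-14) = -109354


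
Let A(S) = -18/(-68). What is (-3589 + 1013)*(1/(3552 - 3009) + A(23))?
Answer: -6338248/9231 ≈ -686.63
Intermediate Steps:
A(S) = 9/34 (A(S) = -18*(-1/68) = 9/34)
(-3589 + 1013)*(1/(3552 - 3009) + A(23)) = (-3589 + 1013)*(1/(3552 - 3009) + 9/34) = -2576*(1/543 + 9/34) = -2576*4921/18462 = -6338248/9231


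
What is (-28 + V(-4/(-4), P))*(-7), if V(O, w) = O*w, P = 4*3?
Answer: 112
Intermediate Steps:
P = 12
(-28 + V(-4/(-4), P))*(-7) = (-28 - 4/(-4)*12)*(-7) = (-28 - 4*(-¼)*12)*(-7) = (-28 + 1*12)*(-7) = (-28 + 12)*(-7) = -16*(-7) = 112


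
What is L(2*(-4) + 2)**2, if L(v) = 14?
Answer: 196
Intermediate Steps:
L(2*(-4) + 2)**2 = 14**2 = 196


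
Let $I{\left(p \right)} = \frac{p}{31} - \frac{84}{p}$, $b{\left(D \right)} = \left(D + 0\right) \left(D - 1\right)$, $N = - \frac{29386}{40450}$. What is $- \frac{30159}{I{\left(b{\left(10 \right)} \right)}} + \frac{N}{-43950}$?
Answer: $- \frac{6232859019386231}{407111047500} \approx -15310.0$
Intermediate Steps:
$N = - \frac{14693}{20225}$ ($N = \left(-29386\right) \frac{1}{40450} = - \frac{14693}{20225} \approx -0.72648$)
$b{\left(D \right)} = D \left(-1 + D\right)$
$I{\left(p \right)} = - \frac{84}{p} + \frac{p}{31}$ ($I{\left(p \right)} = p \frac{1}{31} - \frac{84}{p} = \frac{p}{31} - \frac{84}{p} = - \frac{84}{p} + \frac{p}{31}$)
$- \frac{30159}{I{\left(b{\left(10 \right)} \right)}} + \frac{N}{-43950} = - \frac{30159}{- \frac{84}{10 \left(-1 + 10\right)} + \frac{10 \left(-1 + 10\right)}{31}} - \frac{14693}{20225 \left(-43950\right)} = - \frac{30159}{- \frac{84}{10 \cdot 9} + \frac{10 \cdot 9}{31}} - - \frac{14693}{888888750} = - \frac{30159}{- \frac{84}{90} + \frac{1}{31} \cdot 90} + \frac{14693}{888888750} = - \frac{30159}{\left(-84\right) \frac{1}{90} + \frac{90}{31}} + \frac{14693}{888888750} = - \frac{30159}{- \frac{14}{15} + \frac{90}{31}} + \frac{14693}{888888750} = - \frac{30159}{\frac{916}{465}} + \frac{14693}{888888750} = \left(-30159\right) \frac{465}{916} + \frac{14693}{888888750} = - \frac{14023935}{916} + \frac{14693}{888888750} = - \frac{6232859019386231}{407111047500}$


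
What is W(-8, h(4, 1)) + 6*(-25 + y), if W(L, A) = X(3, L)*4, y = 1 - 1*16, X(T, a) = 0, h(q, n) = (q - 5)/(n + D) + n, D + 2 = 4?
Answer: -240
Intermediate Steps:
D = 2 (D = -2 + 4 = 2)
h(q, n) = n + (-5 + q)/(2 + n) (h(q, n) = (q - 5)/(n + 2) + n = (-5 + q)/(2 + n) + n = n + (-5 + q)/(2 + n))
y = -15 (y = 1 - 16 = -15)
W(L, A) = 0 (W(L, A) = 0*4 = 0)
W(-8, h(4, 1)) + 6*(-25 + y) = 0 + 6*(-25 - 15) = 0 + 6*(-40) = 0 - 240 = -240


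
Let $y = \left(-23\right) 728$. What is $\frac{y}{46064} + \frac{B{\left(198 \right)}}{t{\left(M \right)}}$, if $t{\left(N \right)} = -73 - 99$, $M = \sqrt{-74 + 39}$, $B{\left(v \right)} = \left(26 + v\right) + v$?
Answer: $- \frac{348734}{123797} \approx -2.817$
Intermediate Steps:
$y = -16744$
$B{\left(v \right)} = 26 + 2 v$
$M = i \sqrt{35}$ ($M = \sqrt{-35} = i \sqrt{35} \approx 5.9161 i$)
$t{\left(N \right)} = -172$ ($t{\left(N \right)} = -73 - 99 = -172$)
$\frac{y}{46064} + \frac{B{\left(198 \right)}}{t{\left(M \right)}} = - \frac{16744}{46064} + \frac{26 + 2 \cdot 198}{-172} = \left(-16744\right) \frac{1}{46064} + \left(26 + 396\right) \left(- \frac{1}{172}\right) = - \frac{2093}{5758} + 422 \left(- \frac{1}{172}\right) = - \frac{2093}{5758} - \frac{211}{86} = - \frac{348734}{123797}$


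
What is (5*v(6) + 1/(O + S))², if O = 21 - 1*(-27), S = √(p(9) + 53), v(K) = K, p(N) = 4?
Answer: 1516860607/1683003 - 44972*√57/1683003 ≈ 901.08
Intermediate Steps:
S = √57 (S = √(4 + 53) = √57 ≈ 7.5498)
O = 48 (O = 21 + 27 = 48)
(5*v(6) + 1/(O + S))² = (5*6 + 1/(48 + √57))² = (30 + 1/(48 + √57))²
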